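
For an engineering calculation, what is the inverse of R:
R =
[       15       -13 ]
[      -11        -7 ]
det(R) = -248
R⁻¹ =
[    7/248   -13/248 ]
[  -11/248   -15/248 ]

For a 2×2 matrix R = [[a, b], [c, d]] with det(R) ≠ 0, R⁻¹ = (1/det(R)) * [[d, -b], [-c, a]].
det(R) = (15)*(-7) - (-13)*(-11) = -105 - 143 = -248.
R⁻¹ = (1/-248) * [[-7, 13], [11, 15]].
Dividing each entry by -248 and reducing:
R⁻¹ =
[    7/248   -13/248 ]
[  -11/248   -15/248 ]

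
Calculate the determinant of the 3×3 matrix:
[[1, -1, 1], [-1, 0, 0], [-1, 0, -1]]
1

Expansion along first row:
det = 1·det([[0,0],[0,-1]]) - -1·det([[-1,0],[-1,-1]]) + 1·det([[-1,0],[-1,0]])
    = 1·(0·-1 - 0·0) - -1·(-1·-1 - 0·-1) + 1·(-1·0 - 0·-1)
    = 1·0 - -1·1 + 1·0
    = 0 + 1 + 0 = 1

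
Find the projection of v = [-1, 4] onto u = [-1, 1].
[-5/2, 5/2]

The projection of v onto u is proj_u(v) = ((v·u) / (u·u)) · u.
v·u = (-1)*(-1) + (4)*(1) = 5.
u·u = (-1)*(-1) + (1)*(1) = 2.
coefficient = 5 / 2 = 5/2.
proj_u(v) = 5/2 · [-1, 1] = [-5/2, 5/2].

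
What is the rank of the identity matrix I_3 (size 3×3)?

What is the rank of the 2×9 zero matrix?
rank(I_3) = 3, rank(0) = 0

The identity I_3 has 3 columns that are the standard basis vectors e_1, …, e_3. These are linearly independent, so all 3 columns are pivots and rank(I_3) = 3.
The 2×9 zero matrix has every entry zero, so every row is the zero row and there are no pivots; rank(0) = 0.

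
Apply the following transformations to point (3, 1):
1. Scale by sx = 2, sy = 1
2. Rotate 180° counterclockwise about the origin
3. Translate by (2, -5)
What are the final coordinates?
(-4, -6)

Step 1: Scale → (6, 1)
Step 2: Rotate 180° → (-6, -1)
Step 3: Translate → (-4, -6)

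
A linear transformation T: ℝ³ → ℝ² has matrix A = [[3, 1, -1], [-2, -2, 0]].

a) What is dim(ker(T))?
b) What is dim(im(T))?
dim(ker) = 1, dim(im) = 2

The two rows are not scalar multiples of one another (no single k satisfies row 2 = k × row 1), so they are linearly independent.
Thus rank(A) = 2.
dim(im(T)) = rank(A) = 2.
By the rank-nullity theorem applied to T: ℝ³ → ℝ², rank(A) + nullity(A) = 3 (the domain dimension), so dim(ker(T)) = 3 - 2 = 1.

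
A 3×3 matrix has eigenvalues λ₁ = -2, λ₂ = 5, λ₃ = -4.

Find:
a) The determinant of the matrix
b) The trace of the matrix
det = 40, trace = -1

Two standard eigenvalue identities:
- det(A) equals the product of the eigenvalues (counted with multiplicity).
- trace(A) equals the sum of the eigenvalues.
det(A) = (-2)*(5)*(-4) = 40.
trace(A) = -2 + 5 - 4 = -1.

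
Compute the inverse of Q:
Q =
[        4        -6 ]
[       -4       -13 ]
det(Q) = -76
Q⁻¹ =
[    13/76     -3/38 ]
[    -1/19     -1/19 ]

For a 2×2 matrix Q = [[a, b], [c, d]] with det(Q) ≠ 0, Q⁻¹ = (1/det(Q)) * [[d, -b], [-c, a]].
det(Q) = (4)*(-13) - (-6)*(-4) = -52 - 24 = -76.
Q⁻¹ = (1/-76) * [[-13, 6], [4, 4]].
Dividing each entry by -76 and reducing:
Q⁻¹ =
[    13/76     -3/38 ]
[    -1/19     -1/19 ]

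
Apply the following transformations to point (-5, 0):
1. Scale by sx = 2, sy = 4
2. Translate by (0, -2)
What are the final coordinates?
(-10, -2)

Step 1: Scale (-5, 0) by (sx, sy) = (2, 4) → (-10, 0)
Step 2: Translate by (0, -2) → (-10, -2)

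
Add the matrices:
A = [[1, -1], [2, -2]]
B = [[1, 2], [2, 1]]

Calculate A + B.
[[2, 1], [4, -1]]

Add corresponding elements:
(1)+(1)=2
(-1)+(2)=1
(2)+(2)=4
(-2)+(1)=-1
A + B = [[2, 1], [4, -1]]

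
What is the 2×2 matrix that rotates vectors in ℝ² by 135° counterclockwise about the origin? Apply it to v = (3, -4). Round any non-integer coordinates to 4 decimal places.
R = [[-√2/2, -√2/2], [√2/2, -√2/2]]; R·v = (0.7071, 4.9497)

A counterclockwise rotation by angle θ in ℝ² has matrix R(θ) = [[cos θ, -sin θ], [sin θ, cos θ]].
For θ = 135°: cos θ = -√2/2, sin θ = √2/2.
R(135°) = [[-√2/2, -√2/2], [√2/2, -√2/2]].
R·v = [-√2/2·3 + (-√2/2)·-4, √2/2·3 + -√2/2·-4] = (0.7071, 4.9497).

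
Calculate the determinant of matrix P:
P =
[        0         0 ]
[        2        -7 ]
det(P) = 0

For a 2×2 matrix [[a, b], [c, d]], det = a*d - b*c.
det(P) = (0)*(-7) - (0)*(2) = 0 - 0 = 0.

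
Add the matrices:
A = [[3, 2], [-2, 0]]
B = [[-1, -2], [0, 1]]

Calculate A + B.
[[2, 0], [-2, 1]]

Add corresponding elements:
(3)+(-1)=2
(2)+(-2)=0
(-2)+(0)=-2
(0)+(1)=1
A + B = [[2, 0], [-2, 1]]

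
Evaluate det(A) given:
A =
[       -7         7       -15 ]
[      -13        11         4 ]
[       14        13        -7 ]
det(A) = 5503

Expand along row 0 (cofactor expansion): det(A) = a*(e*i - f*h) - b*(d*i - f*g) + c*(d*h - e*g), where the 3×3 is [[a, b, c], [d, e, f], [g, h, i]].
Minor M_00 = (11)*(-7) - (4)*(13) = -77 - 52 = -129.
Minor M_01 = (-13)*(-7) - (4)*(14) = 91 - 56 = 35.
Minor M_02 = (-13)*(13) - (11)*(14) = -169 - 154 = -323.
det(A) = (-7)*(-129) - (7)*(35) + (-15)*(-323) = 903 - 245 + 4845 = 5503.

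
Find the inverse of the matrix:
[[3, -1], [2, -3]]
[[3/7, -1/7], [2/7, -3/7]]

For [[a,b],[c,d]], inverse = (1/det)·[[d,-b],[-c,a]]
det = 3·-3 - -1·2 = -7
Inverse = (1/-7)·[[-3, 1], [-2, 3]]
        = [[3/7, -1/7], [2/7, -3/7]]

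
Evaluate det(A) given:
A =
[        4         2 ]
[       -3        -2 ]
det(A) = -2

For a 2×2 matrix [[a, b], [c, d]], det = a*d - b*c.
det(A) = (4)*(-2) - (2)*(-3) = -8 + 6 = -2.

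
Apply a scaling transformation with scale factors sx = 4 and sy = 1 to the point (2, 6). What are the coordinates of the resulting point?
(8, 6)

Scaling matrix:
[[4, 0], [0, 1]]
Result: (2 × 4, 6 × 1) = (8, 6)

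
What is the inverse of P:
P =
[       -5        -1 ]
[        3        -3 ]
det(P) = 18
P⁻¹ =
[     -1/6      1/18 ]
[     -1/6     -5/18 ]

For a 2×2 matrix P = [[a, b], [c, d]] with det(P) ≠ 0, P⁻¹ = (1/det(P)) * [[d, -b], [-c, a]].
det(P) = (-5)*(-3) - (-1)*(3) = 15 + 3 = 18.
P⁻¹ = (1/18) * [[-3, 1], [-3, -5]].
Dividing each entry by 18 and reducing:
P⁻¹ =
[     -1/6      1/18 ]
[     -1/6     -5/18 ]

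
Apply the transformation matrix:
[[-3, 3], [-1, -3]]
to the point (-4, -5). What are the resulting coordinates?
(-3, 19)

Matrix multiplication:
[[-3, 3], [-1, -3]] × [-4, -5]ᵀ
= [-3×-4 + 3×-5, -1×-4 + -3×-5]ᵀ
= [-3.0000, 19.0000]ᵀ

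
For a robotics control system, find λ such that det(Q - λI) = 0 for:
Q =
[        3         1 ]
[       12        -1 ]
λ = -3, 5

Solve det(Q - λI) = 0. For a 2×2 matrix the characteristic equation is λ² - (trace)λ + det = 0.
trace(Q) = a + d = 3 - 1 = 2.
det(Q) = a*d - b*c = (3)*(-1) - (1)*(12) = -3 - 12 = -15.
Characteristic equation: λ² - (2)λ + (-15) = 0.
Discriminant = (2)² - 4*(-15) = 4 + 60 = 64.
λ = (2 ± √64) / 2 = (2 ± 8) / 2 = -3, 5.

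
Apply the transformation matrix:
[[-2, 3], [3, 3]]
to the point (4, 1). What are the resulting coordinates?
(-5, 15)

Matrix multiplication:
[[-2, 3], [3, 3]] × [4, 1]ᵀ
= [-2×4 + 3×1, 3×4 + 3×1]ᵀ
= [-5.0000, 15.0000]ᵀ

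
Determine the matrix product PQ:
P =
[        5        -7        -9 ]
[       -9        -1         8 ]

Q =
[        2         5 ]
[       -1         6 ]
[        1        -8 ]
PQ =
[        8        55 ]
[       -9      -115 ]

Matrix multiplication: (PQ)[i][j] = sum over k of P[i][k] * Q[k][j].
  (PQ)[0][0] = (5)*(2) + (-7)*(-1) + (-9)*(1) = 8
  (PQ)[0][1] = (5)*(5) + (-7)*(6) + (-9)*(-8) = 55
  (PQ)[1][0] = (-9)*(2) + (-1)*(-1) + (8)*(1) = -9
  (PQ)[1][1] = (-9)*(5) + (-1)*(6) + (8)*(-8) = -115
PQ =
[        8        55 ]
[       -9      -115 ]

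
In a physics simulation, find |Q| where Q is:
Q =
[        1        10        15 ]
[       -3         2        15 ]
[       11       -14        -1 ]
det(Q) = 2128

Expand along row 0 (cofactor expansion): det(Q) = a*(e*i - f*h) - b*(d*i - f*g) + c*(d*h - e*g), where the 3×3 is [[a, b, c], [d, e, f], [g, h, i]].
Minor M_00 = (2)*(-1) - (15)*(-14) = -2 + 210 = 208.
Minor M_01 = (-3)*(-1) - (15)*(11) = 3 - 165 = -162.
Minor M_02 = (-3)*(-14) - (2)*(11) = 42 - 22 = 20.
det(Q) = (1)*(208) - (10)*(-162) + (15)*(20) = 208 + 1620 + 300 = 2128.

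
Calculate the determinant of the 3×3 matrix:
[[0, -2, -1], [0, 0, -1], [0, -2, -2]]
0

Expansion along first row:
det = 0·det([[0,-1],[-2,-2]]) - -2·det([[0,-1],[0,-2]]) + -1·det([[0,0],[0,-2]])
    = 0·(0·-2 - -1·-2) - -2·(0·-2 - -1·0) + -1·(0·-2 - 0·0)
    = 0·-2 - -2·0 + -1·0
    = 0 + 0 + 0 = 0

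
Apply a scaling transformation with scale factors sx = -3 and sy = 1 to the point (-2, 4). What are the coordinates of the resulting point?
(6, 4)

Scaling matrix:
[[-3, 0], [0, 1]]
Result: (-2 × -3, 4 × 1) = (6, 4)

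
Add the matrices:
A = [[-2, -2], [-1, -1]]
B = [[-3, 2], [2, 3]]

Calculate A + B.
[[-5, 0], [1, 2]]

Add corresponding elements:
(-2)+(-3)=-5
(-2)+(2)=0
(-1)+(2)=1
(-1)+(3)=2
A + B = [[-5, 0], [1, 2]]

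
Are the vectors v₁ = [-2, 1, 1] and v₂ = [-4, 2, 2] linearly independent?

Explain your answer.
No, linearly dependent (v₂ = 2·v₁)

Check whether there is a scalar k with v₂ = k·v₁.
Comparing components, k = 2 satisfies 2·[-2, 1, 1] = [-4, 2, 2].
Since v₂ is a scalar multiple of v₁, the two vectors are linearly dependent.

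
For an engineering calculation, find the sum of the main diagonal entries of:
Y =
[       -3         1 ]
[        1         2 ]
tr(Y) = -3 + 2 = -1

The trace of a square matrix is the sum of its diagonal entries.
Diagonal entries of Y: Y[0][0] = -3, Y[1][1] = 2.
tr(Y) = -3 + 2 = -1.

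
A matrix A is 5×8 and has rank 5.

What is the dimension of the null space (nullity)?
3

The rank-nullity theorem for an m×n matrix states:
rank(A) + nullity(A) = n (the number of columns).
Here n = 8 and rank(A) = 5, so nullity(A) = 8 - 5 = 3.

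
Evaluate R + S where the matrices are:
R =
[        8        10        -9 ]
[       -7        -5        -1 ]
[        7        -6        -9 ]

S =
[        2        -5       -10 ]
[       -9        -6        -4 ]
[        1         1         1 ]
R + S =
[       10         5       -19 ]
[      -16       -11        -5 ]
[        8        -5        -8 ]

Matrix addition is elementwise: (R+S)[i][j] = R[i][j] + S[i][j].
  (R+S)[0][0] = (8) + (2) = 10
  (R+S)[0][1] = (10) + (-5) = 5
  (R+S)[0][2] = (-9) + (-10) = -19
  (R+S)[1][0] = (-7) + (-9) = -16
  (R+S)[1][1] = (-5) + (-6) = -11
  (R+S)[1][2] = (-1) + (-4) = -5
  (R+S)[2][0] = (7) + (1) = 8
  (R+S)[2][1] = (-6) + (1) = -5
  (R+S)[2][2] = (-9) + (1) = -8
R + S =
[       10         5       -19 ]
[      -16       -11        -5 ]
[        8        -5        -8 ]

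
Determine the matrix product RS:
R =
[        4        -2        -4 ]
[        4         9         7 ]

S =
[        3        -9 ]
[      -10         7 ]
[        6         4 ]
RS =
[        8       -66 ]
[      -36        55 ]

Matrix multiplication: (RS)[i][j] = sum over k of R[i][k] * S[k][j].
  (RS)[0][0] = (4)*(3) + (-2)*(-10) + (-4)*(6) = 8
  (RS)[0][1] = (4)*(-9) + (-2)*(7) + (-4)*(4) = -66
  (RS)[1][0] = (4)*(3) + (9)*(-10) + (7)*(6) = -36
  (RS)[1][1] = (4)*(-9) + (9)*(7) + (7)*(4) = 55
RS =
[        8       -66 ]
[      -36        55 ]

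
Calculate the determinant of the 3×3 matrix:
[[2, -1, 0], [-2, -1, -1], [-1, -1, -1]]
1

Expansion along first row:
det = 2·det([[-1,-1],[-1,-1]]) - -1·det([[-2,-1],[-1,-1]]) + 0·det([[-2,-1],[-1,-1]])
    = 2·(-1·-1 - -1·-1) - -1·(-2·-1 - -1·-1) + 0·(-2·-1 - -1·-1)
    = 2·0 - -1·1 + 0·1
    = 0 + 1 + 0 = 1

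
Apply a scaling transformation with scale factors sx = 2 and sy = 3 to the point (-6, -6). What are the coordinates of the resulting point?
(-12, -18)

Scaling matrix:
[[2, 0], [0, 3]]
Result: (-6 × 2, -6 × 3) = (-12, -18)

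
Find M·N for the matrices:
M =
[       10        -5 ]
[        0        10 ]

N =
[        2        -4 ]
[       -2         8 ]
MN =
[       30       -80 ]
[      -20        80 ]

Matrix multiplication: (MN)[i][j] = sum over k of M[i][k] * N[k][j].
  (MN)[0][0] = (10)*(2) + (-5)*(-2) = 30
  (MN)[0][1] = (10)*(-4) + (-5)*(8) = -80
  (MN)[1][0] = (0)*(2) + (10)*(-2) = -20
  (MN)[1][1] = (0)*(-4) + (10)*(8) = 80
MN =
[       30       -80 ]
[      -20        80 ]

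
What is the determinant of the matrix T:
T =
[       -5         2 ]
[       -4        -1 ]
det(T) = 13

For a 2×2 matrix [[a, b], [c, d]], det = a*d - b*c.
det(T) = (-5)*(-1) - (2)*(-4) = 5 + 8 = 13.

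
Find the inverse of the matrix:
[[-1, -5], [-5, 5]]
[[-1/6, -1/6], [-1/6, 1/30]]

For [[a,b],[c,d]], inverse = (1/det)·[[d,-b],[-c,a]]
det = -1·5 - -5·-5 = -30
Inverse = (1/-30)·[[5, 5], [5, -1]]
        = [[-1/6, -1/6], [-1/6, 1/30]]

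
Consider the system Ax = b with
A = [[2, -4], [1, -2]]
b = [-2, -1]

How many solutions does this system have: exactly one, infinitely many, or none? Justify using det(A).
Infinitely many solutions

det(A) = (2)*(-2) - (-4)*(1) = 0, so A is singular (column 2 is -2 times column 1).
b = [-2, -1] = -1 * column 1 of A, so b lies in the column space of A.
A singular matrix whose right-hand side is in its column space gives a 1-parameter family of solutions — infinitely many.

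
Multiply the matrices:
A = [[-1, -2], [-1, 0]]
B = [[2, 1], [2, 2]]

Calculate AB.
[[-6, -5], [-2, -1]]

Each entry (i,j) of AB = sum over k of A[i][k]*B[k][j].
(AB)[0][0] = (-1)*(2) + (-2)*(2) = -6
(AB)[0][1] = (-1)*(1) + (-2)*(2) = -5
(AB)[1][0] = (-1)*(2) + (0)*(2) = -2
(AB)[1][1] = (-1)*(1) + (0)*(2) = -1
AB = [[-6, -5], [-2, -1]]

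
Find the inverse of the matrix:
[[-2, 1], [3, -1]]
[[1, 1], [3, 2]]

For [[a,b],[c,d]], inverse = (1/det)·[[d,-b],[-c,a]]
det = -2·-1 - 1·3 = -1
Inverse = (1/-1)·[[-1, -1], [-3, -2]]
        = [[1, 1], [3, 2]]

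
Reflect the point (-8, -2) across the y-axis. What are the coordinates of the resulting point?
(8, -2)

Reflection across y-axis: (-8, -2) → (8, -2)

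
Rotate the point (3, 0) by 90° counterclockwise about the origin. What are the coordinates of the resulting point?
(0, 3)

Rotation matrix R(θ) = [[cos θ, -sin θ], [sin θ, cos θ]]; for θ = 90°:
R = [[0, -1], [1, 0]]
Result: R × [3, 0]ᵀ = [0·3 + (-1)·0, 1·3 + (0)·0]ᵀ = (0, 3)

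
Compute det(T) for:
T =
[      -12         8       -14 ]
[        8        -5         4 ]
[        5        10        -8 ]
det(T) = -798

Expand along row 0 (cofactor expansion): det(T) = a*(e*i - f*h) - b*(d*i - f*g) + c*(d*h - e*g), where the 3×3 is [[a, b, c], [d, e, f], [g, h, i]].
Minor M_00 = (-5)*(-8) - (4)*(10) = 40 - 40 = 0.
Minor M_01 = (8)*(-8) - (4)*(5) = -64 - 20 = -84.
Minor M_02 = (8)*(10) - (-5)*(5) = 80 + 25 = 105.
det(T) = (-12)*(0) - (8)*(-84) + (-14)*(105) = 0 + 672 - 1470 = -798.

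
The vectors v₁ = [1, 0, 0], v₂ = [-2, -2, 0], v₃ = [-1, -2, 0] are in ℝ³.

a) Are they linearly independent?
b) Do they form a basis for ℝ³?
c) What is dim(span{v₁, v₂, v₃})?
Not independent, not a basis, dim(span) = 2

Check whether v₃ can be written as a linear combination of v₁ and v₂.
v₃ = (1)·v₁ + (1)·v₂ = [-1, -2, 0], so the three vectors are linearly dependent.
Thus they do not form a basis for ℝ³, and dim(span{v₁, v₂, v₃}) = 2 (spanned by v₁ and v₂).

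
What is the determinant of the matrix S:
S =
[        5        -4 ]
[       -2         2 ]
det(S) = 2

For a 2×2 matrix [[a, b], [c, d]], det = a*d - b*c.
det(S) = (5)*(2) - (-4)*(-2) = 10 - 8 = 2.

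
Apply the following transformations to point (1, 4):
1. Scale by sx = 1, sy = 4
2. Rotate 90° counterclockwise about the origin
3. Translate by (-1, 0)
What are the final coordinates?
(-17, 1)

Step 1: Scale → (1, 16)
Step 2: Rotate 90° → (-16, 1)
Step 3: Translate → (-17, 1)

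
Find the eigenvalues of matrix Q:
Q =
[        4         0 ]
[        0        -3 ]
λ = -3, 4

Solve det(Q - λI) = 0. For a 2×2 matrix the characteristic equation is λ² - (trace)λ + det = 0.
trace(Q) = a + d = 4 - 3 = 1.
det(Q) = a*d - b*c = (4)*(-3) - (0)*(0) = -12 - 0 = -12.
Characteristic equation: λ² - (1)λ + (-12) = 0.
Discriminant = (1)² - 4*(-12) = 1 + 48 = 49.
λ = (1 ± √49) / 2 = (1 ± 7) / 2 = -3, 4.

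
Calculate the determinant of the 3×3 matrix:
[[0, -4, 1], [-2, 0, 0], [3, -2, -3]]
28

Expansion along first row:
det = 0·det([[0,0],[-2,-3]]) - -4·det([[-2,0],[3,-3]]) + 1·det([[-2,0],[3,-2]])
    = 0·(0·-3 - 0·-2) - -4·(-2·-3 - 0·3) + 1·(-2·-2 - 0·3)
    = 0·0 - -4·6 + 1·4
    = 0 + 24 + 4 = 28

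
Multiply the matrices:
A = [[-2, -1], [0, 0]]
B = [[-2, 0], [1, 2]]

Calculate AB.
[[3, -2], [0, 0]]

Each entry (i,j) of AB = sum over k of A[i][k]*B[k][j].
(AB)[0][0] = (-2)*(-2) + (-1)*(1) = 3
(AB)[0][1] = (-2)*(0) + (-1)*(2) = -2
(AB)[1][0] = (0)*(-2) + (0)*(1) = 0
(AB)[1][1] = (0)*(0) + (0)*(2) = 0
AB = [[3, -2], [0, 0]]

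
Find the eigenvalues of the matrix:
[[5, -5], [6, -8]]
λ = -5 and λ = 2

Characteristic equation: det(A - λI) = 0
λ² - (trace)λ + (det) = 0
λ² - (-3)λ + (-10) = 0
λ² + 3λ - 10 = 0
Solving: λ = -5, 2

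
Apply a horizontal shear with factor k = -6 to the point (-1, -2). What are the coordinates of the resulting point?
(11, -2)

Shear matrix for horizontal shear with factor k = -6:
[[1, -6], [0, 1]]
Result: (-1, -2) → (11, -2)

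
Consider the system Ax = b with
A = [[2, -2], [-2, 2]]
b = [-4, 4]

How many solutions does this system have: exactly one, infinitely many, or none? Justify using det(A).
Infinitely many solutions

det(A) = (2)*(2) - (-2)*(-2) = 0, so A is singular (column 2 is -1 times column 1).
b = [-4, 4] = -2 * column 1 of A, so b lies in the column space of A.
A singular matrix whose right-hand side is in its column space gives a 1-parameter family of solutions — infinitely many.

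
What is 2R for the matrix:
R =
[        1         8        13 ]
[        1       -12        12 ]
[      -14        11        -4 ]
2R =
[        2        16        26 ]
[        2       -24        24 ]
[      -28        22        -8 ]

Scalar multiplication is elementwise: (2R)[i][j] = 2 * R[i][j].
  (2R)[0][0] = 2 * (1) = 2
  (2R)[0][1] = 2 * (8) = 16
  (2R)[0][2] = 2 * (13) = 26
  (2R)[1][0] = 2 * (1) = 2
  (2R)[1][1] = 2 * (-12) = -24
  (2R)[1][2] = 2 * (12) = 24
  (2R)[2][0] = 2 * (-14) = -28
  (2R)[2][1] = 2 * (11) = 22
  (2R)[2][2] = 2 * (-4) = -8
2R =
[        2        16        26 ]
[        2       -24        24 ]
[      -28        22        -8 ]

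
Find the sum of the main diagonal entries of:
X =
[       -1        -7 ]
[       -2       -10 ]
tr(X) = -1 - 10 = -11

The trace of a square matrix is the sum of its diagonal entries.
Diagonal entries of X: X[0][0] = -1, X[1][1] = -10.
tr(X) = -1 - 10 = -11.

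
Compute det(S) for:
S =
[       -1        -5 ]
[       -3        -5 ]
det(S) = -10

For a 2×2 matrix [[a, b], [c, d]], det = a*d - b*c.
det(S) = (-1)*(-5) - (-5)*(-3) = 5 - 15 = -10.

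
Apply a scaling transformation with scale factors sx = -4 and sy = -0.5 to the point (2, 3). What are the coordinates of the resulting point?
(-8, -1.5)

Scaling matrix:
[[-4, 0], [0, -0.50]]
Result: (2 × -4, 3 × -0.5) = (-8, -1.5)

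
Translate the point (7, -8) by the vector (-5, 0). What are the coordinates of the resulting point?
(2, -8)

Translation by (-5, 0):
x' = 7 + -5 = 2
y' = -8 + 0 = -8
Homogeneous matrix: [[1, 0, -5], [0, 1, 0], [0, 0, 1]]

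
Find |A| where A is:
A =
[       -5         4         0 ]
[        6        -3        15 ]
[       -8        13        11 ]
det(A) = 396

Expand along row 0 (cofactor expansion): det(A) = a*(e*i - f*h) - b*(d*i - f*g) + c*(d*h - e*g), where the 3×3 is [[a, b, c], [d, e, f], [g, h, i]].
Minor M_00 = (-3)*(11) - (15)*(13) = -33 - 195 = -228.
Minor M_01 = (6)*(11) - (15)*(-8) = 66 + 120 = 186.
Minor M_02 = (6)*(13) - (-3)*(-8) = 78 - 24 = 54.
det(A) = (-5)*(-228) - (4)*(186) + (0)*(54) = 1140 - 744 + 0 = 396.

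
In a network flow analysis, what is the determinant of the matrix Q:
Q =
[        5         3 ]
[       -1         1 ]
det(Q) = 8

For a 2×2 matrix [[a, b], [c, d]], det = a*d - b*c.
det(Q) = (5)*(1) - (3)*(-1) = 5 + 3 = 8.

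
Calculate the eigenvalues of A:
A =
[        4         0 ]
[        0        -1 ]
λ = -1, 4

Solve det(A - λI) = 0. For a 2×2 matrix the characteristic equation is λ² - (trace)λ + det = 0.
trace(A) = a + d = 4 - 1 = 3.
det(A) = a*d - b*c = (4)*(-1) - (0)*(0) = -4 - 0 = -4.
Characteristic equation: λ² - (3)λ + (-4) = 0.
Discriminant = (3)² - 4*(-4) = 9 + 16 = 25.
λ = (3 ± √25) / 2 = (3 ± 5) / 2 = -1, 4.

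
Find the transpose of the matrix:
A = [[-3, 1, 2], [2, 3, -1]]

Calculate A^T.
[[-3, 2], [1, 3], [2, -1]]

The transpose sends entry (i,j) to (j,i); rows become columns.
Row 0 of A: [-3, 1, 2] -> column 0 of A^T.
Row 1 of A: [2, 3, -1] -> column 1 of A^T.
A^T = [[-3, 2], [1, 3], [2, -1]]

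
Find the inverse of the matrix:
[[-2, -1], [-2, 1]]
[[-1/4, -1/4], [-1/2, 1/2]]

For [[a,b],[c,d]], inverse = (1/det)·[[d,-b],[-c,a]]
det = -2·1 - -1·-2 = -4
Inverse = (1/-4)·[[1, 1], [2, -2]]
        = [[-1/4, -1/4], [-1/2, 1/2]]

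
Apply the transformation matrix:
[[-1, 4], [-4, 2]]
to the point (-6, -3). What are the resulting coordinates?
(-6, 18)

Matrix multiplication:
[[-1, 4], [-4, 2]] × [-6, -3]ᵀ
= [-1×-6 + 4×-3, -4×-6 + 2×-3]ᵀ
= [-6.0000, 18.0000]ᵀ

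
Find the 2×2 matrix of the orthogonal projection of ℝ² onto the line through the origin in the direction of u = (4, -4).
[[1/2, -1/2], [-1/2, 1/2]]

The orthogonal projection onto the line spanned by a nonzero vector u = (a, b) has matrix P = (u uᵀ) / (uᵀ u) = (1/(a² + b²)) · [[a², ab], [ab, b²]].
Here u = (4, -4), so a² + b² = 16 + 16 = 32.
P = (1/32) · [[16, -16], [-16, 16]] = [[1/2, -1/2], [-1/2, 1/2]].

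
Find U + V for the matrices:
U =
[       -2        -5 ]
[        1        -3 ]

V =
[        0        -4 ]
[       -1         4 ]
U + V =
[       -2        -9 ]
[        0         1 ]

Matrix addition is elementwise: (U+V)[i][j] = U[i][j] + V[i][j].
  (U+V)[0][0] = (-2) + (0) = -2
  (U+V)[0][1] = (-5) + (-4) = -9
  (U+V)[1][0] = (1) + (-1) = 0
  (U+V)[1][1] = (-3) + (4) = 1
U + V =
[       -2        -9 ]
[        0         1 ]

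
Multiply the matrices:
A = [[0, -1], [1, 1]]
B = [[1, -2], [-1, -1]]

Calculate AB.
[[1, 1], [0, -3]]

Each entry (i,j) of AB = sum over k of A[i][k]*B[k][j].
(AB)[0][0] = (0)*(1) + (-1)*(-1) = 1
(AB)[0][1] = (0)*(-2) + (-1)*(-1) = 1
(AB)[1][0] = (1)*(1) + (1)*(-1) = 0
(AB)[1][1] = (1)*(-2) + (1)*(-1) = -3
AB = [[1, 1], [0, -3]]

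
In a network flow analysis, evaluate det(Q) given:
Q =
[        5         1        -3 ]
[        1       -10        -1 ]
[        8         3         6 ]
det(Q) = -548

Expand along row 0 (cofactor expansion): det(Q) = a*(e*i - f*h) - b*(d*i - f*g) + c*(d*h - e*g), where the 3×3 is [[a, b, c], [d, e, f], [g, h, i]].
Minor M_00 = (-10)*(6) - (-1)*(3) = -60 + 3 = -57.
Minor M_01 = (1)*(6) - (-1)*(8) = 6 + 8 = 14.
Minor M_02 = (1)*(3) - (-10)*(8) = 3 + 80 = 83.
det(Q) = (5)*(-57) - (1)*(14) + (-3)*(83) = -285 - 14 - 249 = -548.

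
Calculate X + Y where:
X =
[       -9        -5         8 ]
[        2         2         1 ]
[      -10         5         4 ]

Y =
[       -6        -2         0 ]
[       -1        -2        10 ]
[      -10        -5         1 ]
X + Y =
[      -15        -7         8 ]
[        1         0        11 ]
[      -20         0         5 ]

Matrix addition is elementwise: (X+Y)[i][j] = X[i][j] + Y[i][j].
  (X+Y)[0][0] = (-9) + (-6) = -15
  (X+Y)[0][1] = (-5) + (-2) = -7
  (X+Y)[0][2] = (8) + (0) = 8
  (X+Y)[1][0] = (2) + (-1) = 1
  (X+Y)[1][1] = (2) + (-2) = 0
  (X+Y)[1][2] = (1) + (10) = 11
  (X+Y)[2][0] = (-10) + (-10) = -20
  (X+Y)[2][1] = (5) + (-5) = 0
  (X+Y)[2][2] = (4) + (1) = 5
X + Y =
[      -15        -7         8 ]
[        1         0        11 ]
[      -20         0         5 ]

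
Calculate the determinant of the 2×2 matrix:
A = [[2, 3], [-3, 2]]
13

For A = [[a, b], [c, d]], det(A) = a*d - b*c.
det(A) = (2)*(2) - (3)*(-3) = 4 - -9 = 13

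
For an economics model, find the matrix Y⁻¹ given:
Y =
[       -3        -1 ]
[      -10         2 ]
det(Y) = -16
Y⁻¹ =
[     -1/8     -1/16 ]
[     -5/8      3/16 ]

For a 2×2 matrix Y = [[a, b], [c, d]] with det(Y) ≠ 0, Y⁻¹ = (1/det(Y)) * [[d, -b], [-c, a]].
det(Y) = (-3)*(2) - (-1)*(-10) = -6 - 10 = -16.
Y⁻¹ = (1/-16) * [[2, 1], [10, -3]].
Dividing each entry by -16 and reducing:
Y⁻¹ =
[     -1/8     -1/16 ]
[     -5/8      3/16 ]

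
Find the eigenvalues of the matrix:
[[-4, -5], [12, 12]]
λ = 2 and λ = 6

Characteristic equation: det(A - λI) = 0
λ² - (trace)λ + (det) = 0
λ² - (8)λ + (12) = 0
λ² - 8λ + 12 = 0
Solving: λ = 2, 6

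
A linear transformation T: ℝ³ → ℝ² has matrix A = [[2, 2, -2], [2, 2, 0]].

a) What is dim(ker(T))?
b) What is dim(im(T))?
dim(ker) = 1, dim(im) = 2

The two rows are not scalar multiples of one another (no single k satisfies row 2 = k × row 1), so they are linearly independent.
Thus rank(A) = 2.
dim(im(T)) = rank(A) = 2.
By the rank-nullity theorem applied to T: ℝ³ → ℝ², rank(A) + nullity(A) = 3 (the domain dimension), so dim(ker(T)) = 3 - 2 = 1.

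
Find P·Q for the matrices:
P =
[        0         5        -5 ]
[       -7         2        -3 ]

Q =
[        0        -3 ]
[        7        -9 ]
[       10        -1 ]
PQ =
[      -15       -40 ]
[      -16         6 ]

Matrix multiplication: (PQ)[i][j] = sum over k of P[i][k] * Q[k][j].
  (PQ)[0][0] = (0)*(0) + (5)*(7) + (-5)*(10) = -15
  (PQ)[0][1] = (0)*(-3) + (5)*(-9) + (-5)*(-1) = -40
  (PQ)[1][0] = (-7)*(0) + (2)*(7) + (-3)*(10) = -16
  (PQ)[1][1] = (-7)*(-3) + (2)*(-9) + (-3)*(-1) = 6
PQ =
[      -15       -40 ]
[      -16         6 ]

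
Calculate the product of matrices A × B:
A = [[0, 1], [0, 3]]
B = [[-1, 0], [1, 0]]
[[1, 0], [3, 0]]

Matrix multiplication:
C[0][0] = 0×-1 + 1×1 = 1
C[0][1] = 0×0 + 1×0 = 0
C[1][0] = 0×-1 + 3×1 = 3
C[1][1] = 0×0 + 3×0 = 0
Result: [[1, 0], [3, 0]]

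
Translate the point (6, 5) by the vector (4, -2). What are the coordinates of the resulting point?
(10, 3)

Translation by (4, -2):
x' = 6 + 4 = 10
y' = 5 + -2 = 3
Homogeneous matrix: [[1, 0, 4], [0, 1, -2], [0, 0, 1]]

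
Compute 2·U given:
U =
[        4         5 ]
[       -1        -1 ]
2U =
[        8        10 ]
[       -2        -2 ]

Scalar multiplication is elementwise: (2U)[i][j] = 2 * U[i][j].
  (2U)[0][0] = 2 * (4) = 8
  (2U)[0][1] = 2 * (5) = 10
  (2U)[1][0] = 2 * (-1) = -2
  (2U)[1][1] = 2 * (-1) = -2
2U =
[        8        10 ]
[       -2        -2 ]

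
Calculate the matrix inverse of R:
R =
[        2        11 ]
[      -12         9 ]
det(R) = 150
R⁻¹ =
[     3/50   -11/150 ]
[     2/25      1/75 ]

For a 2×2 matrix R = [[a, b], [c, d]] with det(R) ≠ 0, R⁻¹ = (1/det(R)) * [[d, -b], [-c, a]].
det(R) = (2)*(9) - (11)*(-12) = 18 + 132 = 150.
R⁻¹ = (1/150) * [[9, -11], [12, 2]].
Dividing each entry by 150 and reducing:
R⁻¹ =
[     3/50   -11/150 ]
[     2/25      1/75 ]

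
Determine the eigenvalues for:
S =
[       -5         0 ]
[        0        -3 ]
λ = -5, -3

Solve det(S - λI) = 0. For a 2×2 matrix the characteristic equation is λ² - (trace)λ + det = 0.
trace(S) = a + d = -5 - 3 = -8.
det(S) = a*d - b*c = (-5)*(-3) - (0)*(0) = 15 - 0 = 15.
Characteristic equation: λ² - (-8)λ + (15) = 0.
Discriminant = (-8)² - 4*(15) = 64 - 60 = 4.
λ = (-8 ± √4) / 2 = (-8 ± 2) / 2 = -5, -3.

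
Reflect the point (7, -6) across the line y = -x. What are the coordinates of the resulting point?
(6, -7)

Reflection across line y = -x: (7, -6) → (6, -7)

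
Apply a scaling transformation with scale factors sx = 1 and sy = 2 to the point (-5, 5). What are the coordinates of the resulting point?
(-5, 10)

Scaling matrix:
[[1, 0], [0, 2]]
Result: (-5 × 1, 5 × 2) = (-5, 10)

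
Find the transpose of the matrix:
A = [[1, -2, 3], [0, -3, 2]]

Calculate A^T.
[[1, 0], [-2, -3], [3, 2]]

The transpose sends entry (i,j) to (j,i); rows become columns.
Row 0 of A: [1, -2, 3] -> column 0 of A^T.
Row 1 of A: [0, -3, 2] -> column 1 of A^T.
A^T = [[1, 0], [-2, -3], [3, 2]]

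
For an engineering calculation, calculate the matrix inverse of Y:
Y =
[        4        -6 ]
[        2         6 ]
det(Y) = 36
Y⁻¹ =
[      1/6       1/6 ]
[    -1/18       1/9 ]

For a 2×2 matrix Y = [[a, b], [c, d]] with det(Y) ≠ 0, Y⁻¹ = (1/det(Y)) * [[d, -b], [-c, a]].
det(Y) = (4)*(6) - (-6)*(2) = 24 + 12 = 36.
Y⁻¹ = (1/36) * [[6, 6], [-2, 4]].
Dividing each entry by 36 and reducing:
Y⁻¹ =
[      1/6       1/6 ]
[    -1/18       1/9 ]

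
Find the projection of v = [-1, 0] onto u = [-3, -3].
[-1/2, -1/2]

The projection of v onto u is proj_u(v) = ((v·u) / (u·u)) · u.
v·u = (-1)*(-3) + (0)*(-3) = 3.
u·u = (-3)*(-3) + (-3)*(-3) = 18.
coefficient = 3 / 18 = 1/6.
proj_u(v) = 1/6 · [-3, -3] = [-1/2, -1/2].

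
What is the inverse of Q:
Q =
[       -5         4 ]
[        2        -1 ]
det(Q) = -3
Q⁻¹ =
[      1/3       4/3 ]
[      2/3       5/3 ]

For a 2×2 matrix Q = [[a, b], [c, d]] with det(Q) ≠ 0, Q⁻¹ = (1/det(Q)) * [[d, -b], [-c, a]].
det(Q) = (-5)*(-1) - (4)*(2) = 5 - 8 = -3.
Q⁻¹ = (1/-3) * [[-1, -4], [-2, -5]].
Dividing each entry by -3 and reducing:
Q⁻¹ =
[      1/3       4/3 ]
[      2/3       5/3 ]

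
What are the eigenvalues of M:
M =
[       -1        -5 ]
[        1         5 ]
λ = 0, 4

Solve det(M - λI) = 0. For a 2×2 matrix the characteristic equation is λ² - (trace)λ + det = 0.
trace(M) = a + d = -1 + 5 = 4.
det(M) = a*d - b*c = (-1)*(5) - (-5)*(1) = -5 + 5 = 0.
Characteristic equation: λ² - (4)λ + (0) = 0.
Discriminant = (4)² - 4*(0) = 16 - 0 = 16.
λ = (4 ± √16) / 2 = (4 ± 4) / 2 = 0, 4.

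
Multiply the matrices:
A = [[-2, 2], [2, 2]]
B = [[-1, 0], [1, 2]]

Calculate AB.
[[4, 4], [0, 4]]

Each entry (i,j) of AB = sum over k of A[i][k]*B[k][j].
(AB)[0][0] = (-2)*(-1) + (2)*(1) = 4
(AB)[0][1] = (-2)*(0) + (2)*(2) = 4
(AB)[1][0] = (2)*(-1) + (2)*(1) = 0
(AB)[1][1] = (2)*(0) + (2)*(2) = 4
AB = [[4, 4], [0, 4]]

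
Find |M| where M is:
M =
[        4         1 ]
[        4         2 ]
det(M) = 4

For a 2×2 matrix [[a, b], [c, d]], det = a*d - b*c.
det(M) = (4)*(2) - (1)*(4) = 8 - 4 = 4.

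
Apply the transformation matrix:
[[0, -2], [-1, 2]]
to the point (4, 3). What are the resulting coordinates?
(-6, 2)

Matrix multiplication:
[[0, -2], [-1, 2]] × [4, 3]ᵀ
= [0×4 + -2×3, -1×4 + 2×3]ᵀ
= [-6.0000, 2.0000]ᵀ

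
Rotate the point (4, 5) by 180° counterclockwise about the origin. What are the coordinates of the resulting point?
(-4, -5)

Rotation matrix R(θ) = [[cos θ, -sin θ], [sin θ, cos θ]]; for θ = 180°:
R = [[-1, 0], [0, -1]]
Result: R × [4, 5]ᵀ = [-1·4 + (0)·5, 0·4 + (-1)·5]ᵀ = (-4, -5)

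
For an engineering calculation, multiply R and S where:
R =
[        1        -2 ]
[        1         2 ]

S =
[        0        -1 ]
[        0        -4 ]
RS =
[        0         7 ]
[        0        -9 ]

Matrix multiplication: (RS)[i][j] = sum over k of R[i][k] * S[k][j].
  (RS)[0][0] = (1)*(0) + (-2)*(0) = 0
  (RS)[0][1] = (1)*(-1) + (-2)*(-4) = 7
  (RS)[1][0] = (1)*(0) + (2)*(0) = 0
  (RS)[1][1] = (1)*(-1) + (2)*(-4) = -9
RS =
[        0         7 ]
[        0        -9 ]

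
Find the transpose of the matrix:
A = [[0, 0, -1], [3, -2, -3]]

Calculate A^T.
[[0, 3], [0, -2], [-1, -3]]

The transpose sends entry (i,j) to (j,i); rows become columns.
Row 0 of A: [0, 0, -1] -> column 0 of A^T.
Row 1 of A: [3, -2, -3] -> column 1 of A^T.
A^T = [[0, 3], [0, -2], [-1, -3]]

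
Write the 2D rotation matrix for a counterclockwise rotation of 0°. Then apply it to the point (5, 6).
R = [[1, 0], [0, 1]]; R·(5, 6) = (5, 6)

Rotation matrix formula: R(θ) = [[cos θ, -sin θ], [sin θ, cos θ]]
For θ = 0°:
cos(0°) = 1
sin(0°) = 0
R = [[1, 0], [0, 1]]
Apply to (5, 6): [1·5 + (0)·6, 0·5 + 1·6] = (5, 6)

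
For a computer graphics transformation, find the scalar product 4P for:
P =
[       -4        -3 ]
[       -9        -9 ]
4P =
[      -16       -12 ]
[      -36       -36 ]

Scalar multiplication is elementwise: (4P)[i][j] = 4 * P[i][j].
  (4P)[0][0] = 4 * (-4) = -16
  (4P)[0][1] = 4 * (-3) = -12
  (4P)[1][0] = 4 * (-9) = -36
  (4P)[1][1] = 4 * (-9) = -36
4P =
[      -16       -12 ]
[      -36       -36 ]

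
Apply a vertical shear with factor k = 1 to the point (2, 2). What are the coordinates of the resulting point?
(2, 4)

Shear matrix for vertical shear with factor k = 1:
[[1, 0], [1, 1]]
Result: (2, 2) → (2, 4)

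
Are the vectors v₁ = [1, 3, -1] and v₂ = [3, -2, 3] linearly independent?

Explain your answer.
Yes, linearly independent

Two vectors are linearly dependent iff one is a scalar multiple of the other.
No single scalar k satisfies v₂ = k·v₁ (the ratios of corresponding entries disagree), so v₁ and v₂ are linearly independent.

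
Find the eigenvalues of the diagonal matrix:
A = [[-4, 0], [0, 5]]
λ₁ = -4, λ₂ = 5

The characteristic polynomial of A is det(A - λI) = (-4 - λ)(5 - λ) = 0.
The roots are λ = -4 and λ = 5, so the eigenvalues are the diagonal entries.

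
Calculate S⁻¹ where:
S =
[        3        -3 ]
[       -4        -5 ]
det(S) = -27
S⁻¹ =
[     5/27      -1/9 ]
[    -4/27      -1/9 ]

For a 2×2 matrix S = [[a, b], [c, d]] with det(S) ≠ 0, S⁻¹ = (1/det(S)) * [[d, -b], [-c, a]].
det(S) = (3)*(-5) - (-3)*(-4) = -15 - 12 = -27.
S⁻¹ = (1/-27) * [[-5, 3], [4, 3]].
Dividing each entry by -27 and reducing:
S⁻¹ =
[     5/27      -1/9 ]
[    -4/27      -1/9 ]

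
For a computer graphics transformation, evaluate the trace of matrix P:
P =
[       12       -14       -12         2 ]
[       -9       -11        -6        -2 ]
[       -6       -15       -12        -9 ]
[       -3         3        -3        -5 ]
tr(P) = 12 - 11 - 12 - 5 = -16

The trace of a square matrix is the sum of its diagonal entries.
Diagonal entries of P: P[0][0] = 12, P[1][1] = -11, P[2][2] = -12, P[3][3] = -5.
tr(P) = 12 - 11 - 12 - 5 = -16.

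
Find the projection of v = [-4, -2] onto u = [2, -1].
[-12/5, 6/5]

The projection of v onto u is proj_u(v) = ((v·u) / (u·u)) · u.
v·u = (-4)*(2) + (-2)*(-1) = -6.
u·u = (2)*(2) + (-1)*(-1) = 5.
coefficient = -6 / 5 = -6/5.
proj_u(v) = -6/5 · [2, -1] = [-12/5, 6/5].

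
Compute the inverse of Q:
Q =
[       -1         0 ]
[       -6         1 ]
det(Q) = -1
Q⁻¹ =
[       -1         0 ]
[       -6         1 ]

For a 2×2 matrix Q = [[a, b], [c, d]] with det(Q) ≠ 0, Q⁻¹ = (1/det(Q)) * [[d, -b], [-c, a]].
det(Q) = (-1)*(1) - (0)*(-6) = -1 - 0 = -1.
Q⁻¹ = (1/-1) * [[1, 0], [6, -1]].
Dividing each entry by -1 and reducing:
Q⁻¹ =
[       -1         0 ]
[       -6         1 ]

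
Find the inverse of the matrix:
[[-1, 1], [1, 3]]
[[-3/4, 1/4], [1/4, 1/4]]

For [[a,b],[c,d]], inverse = (1/det)·[[d,-b],[-c,a]]
det = -1·3 - 1·1 = -4
Inverse = (1/-4)·[[3, -1], [-1, -1]]
        = [[-3/4, 1/4], [1/4, 1/4]]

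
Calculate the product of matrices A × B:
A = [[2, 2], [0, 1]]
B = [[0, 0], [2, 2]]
[[4, 4], [2, 2]]

Matrix multiplication:
C[0][0] = 2×0 + 2×2 = 4
C[0][1] = 2×0 + 2×2 = 4
C[1][0] = 0×0 + 1×2 = 2
C[1][1] = 0×0 + 1×2 = 2
Result: [[4, 4], [2, 2]]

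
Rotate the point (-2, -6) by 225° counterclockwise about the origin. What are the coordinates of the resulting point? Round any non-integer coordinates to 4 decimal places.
(-2.8284, 5.6569)

Rotation matrix R(θ) = [[cos θ, -sin θ], [sin θ, cos θ]]; for θ = 225°:
R = [[-√2/2, √2/2], [-√2/2, -√2/2]]
Result: R × [-2, -6]ᵀ = [-√2/2·-2 + (√2/2)·-6, -√2/2·-2 + (-√2/2)·-6]ᵀ = (-2.8284, 5.6569)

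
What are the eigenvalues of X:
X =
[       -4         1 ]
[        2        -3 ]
λ = -5, -2

Solve det(X - λI) = 0. For a 2×2 matrix the characteristic equation is λ² - (trace)λ + det = 0.
trace(X) = a + d = -4 - 3 = -7.
det(X) = a*d - b*c = (-4)*(-3) - (1)*(2) = 12 - 2 = 10.
Characteristic equation: λ² - (-7)λ + (10) = 0.
Discriminant = (-7)² - 4*(10) = 49 - 40 = 9.
λ = (-7 ± √9) / 2 = (-7 ± 3) / 2 = -5, -2.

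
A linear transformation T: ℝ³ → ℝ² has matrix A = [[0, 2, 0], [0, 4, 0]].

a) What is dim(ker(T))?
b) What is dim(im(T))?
dim(ker) = 2, dim(im) = 1

Observe that row 2 = 2 × row 1 (so the rows are linearly dependent).
Thus rank(A) = 1 (only one linearly independent row).
dim(im(T)) = rank(A) = 1.
By the rank-nullity theorem applied to T: ℝ³ → ℝ², rank(A) + nullity(A) = 3 (the domain dimension), so dim(ker(T)) = 3 - 1 = 2.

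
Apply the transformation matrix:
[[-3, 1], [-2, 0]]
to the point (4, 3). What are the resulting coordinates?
(-9, -8)

Matrix multiplication:
[[-3, 1], [-2, 0]] × [4, 3]ᵀ
= [-3×4 + 1×3, -2×4 + 0×3]ᵀ
= [-9.0000, -8.0000]ᵀ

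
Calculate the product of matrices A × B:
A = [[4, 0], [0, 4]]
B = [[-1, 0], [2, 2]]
[[-4, 0], [8, 8]]

Matrix multiplication:
C[0][0] = 4×-1 + 0×2 = -4
C[0][1] = 4×0 + 0×2 = 0
C[1][0] = 0×-1 + 4×2 = 8
C[1][1] = 0×0 + 4×2 = 8
Result: [[-4, 0], [8, 8]]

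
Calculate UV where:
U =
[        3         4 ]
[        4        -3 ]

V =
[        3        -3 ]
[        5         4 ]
UV =
[       29         7 ]
[       -3       -24 ]

Matrix multiplication: (UV)[i][j] = sum over k of U[i][k] * V[k][j].
  (UV)[0][0] = (3)*(3) + (4)*(5) = 29
  (UV)[0][1] = (3)*(-3) + (4)*(4) = 7
  (UV)[1][0] = (4)*(3) + (-3)*(5) = -3
  (UV)[1][1] = (4)*(-3) + (-3)*(4) = -24
UV =
[       29         7 ]
[       -3       -24 ]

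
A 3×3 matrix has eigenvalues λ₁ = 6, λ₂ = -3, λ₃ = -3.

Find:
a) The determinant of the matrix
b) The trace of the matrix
det = 54, trace = 0

Two standard eigenvalue identities:
- det(A) equals the product of the eigenvalues (counted with multiplicity).
- trace(A) equals the sum of the eigenvalues.
det(A) = (6)*(-3)*(-3) = 54.
trace(A) = 6 - 3 - 3 = 0.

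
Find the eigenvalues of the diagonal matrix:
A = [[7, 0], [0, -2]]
λ₁ = 7, λ₂ = -2

The characteristic polynomial of A is det(A - λI) = (7 - λ)(-2 - λ) = 0.
The roots are λ = 7 and λ = -2, so the eigenvalues are the diagonal entries.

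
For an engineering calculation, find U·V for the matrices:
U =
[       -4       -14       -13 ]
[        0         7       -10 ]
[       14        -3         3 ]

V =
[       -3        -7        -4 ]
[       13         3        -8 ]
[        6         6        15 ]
UV =
[     -248       -92       -67 ]
[       31       -39      -206 ]
[      -63       -89        13 ]

Matrix multiplication: (UV)[i][j] = sum over k of U[i][k] * V[k][j].
  (UV)[0][0] = (-4)*(-3) + (-14)*(13) + (-13)*(6) = -248
  (UV)[0][1] = (-4)*(-7) + (-14)*(3) + (-13)*(6) = -92
  (UV)[0][2] = (-4)*(-4) + (-14)*(-8) + (-13)*(15) = -67
  (UV)[1][0] = (0)*(-3) + (7)*(13) + (-10)*(6) = 31
  (UV)[1][1] = (0)*(-7) + (7)*(3) + (-10)*(6) = -39
  (UV)[1][2] = (0)*(-4) + (7)*(-8) + (-10)*(15) = -206
  (UV)[2][0] = (14)*(-3) + (-3)*(13) + (3)*(6) = -63
  (UV)[2][1] = (14)*(-7) + (-3)*(3) + (3)*(6) = -89
  (UV)[2][2] = (14)*(-4) + (-3)*(-8) + (3)*(15) = 13
UV =
[     -248       -92       -67 ]
[       31       -39      -206 ]
[      -63       -89        13 ]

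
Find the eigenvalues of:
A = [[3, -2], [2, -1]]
λ = 1, 1

Solve det(A - λI) = 0. For a 2×2 matrix this is λ² - (trace)λ + det = 0.
trace(A) = 3 - 1 = 2.
det(A) = (3)*(-1) - (-2)*(2) = -3 + 4 = 1.
Characteristic equation: λ² - (2)λ + (1) = 0.
Discriminant: (2)² - 4*(1) = 4 - 4 = 0.
Roots: λ = (2 ± √0) / 2 = 1, 1.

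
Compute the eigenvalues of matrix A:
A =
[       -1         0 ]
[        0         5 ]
λ = -1, 5

Solve det(A - λI) = 0. For a 2×2 matrix the characteristic equation is λ² - (trace)λ + det = 0.
trace(A) = a + d = -1 + 5 = 4.
det(A) = a*d - b*c = (-1)*(5) - (0)*(0) = -5 - 0 = -5.
Characteristic equation: λ² - (4)λ + (-5) = 0.
Discriminant = (4)² - 4*(-5) = 16 + 20 = 36.
λ = (4 ± √36) / 2 = (4 ± 6) / 2 = -1, 5.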